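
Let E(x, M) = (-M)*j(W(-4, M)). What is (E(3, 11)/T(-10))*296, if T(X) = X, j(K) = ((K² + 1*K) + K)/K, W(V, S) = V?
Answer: -3256/5 ≈ -651.20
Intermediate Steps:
j(K) = (K² + 2*K)/K (j(K) = ((K² + K) + K)/K = ((K + K²) + K)/K = (K² + 2*K)/K)
E(x, M) = 2*M (E(x, M) = (-M)*(2 - 4) = -M*(-2) = 2*M)
(E(3, 11)/T(-10))*296 = ((2*11)/(-10))*296 = (22*(-⅒))*296 = -11/5*296 = -3256/5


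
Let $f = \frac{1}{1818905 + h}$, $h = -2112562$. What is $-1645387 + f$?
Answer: $- \frac{483179410260}{293657} \approx -1.6454 \cdot 10^{6}$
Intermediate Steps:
$f = - \frac{1}{293657}$ ($f = \frac{1}{1818905 - 2112562} = \frac{1}{-293657} = - \frac{1}{293657} \approx -3.4053 \cdot 10^{-6}$)
$-1645387 + f = -1645387 - \frac{1}{293657} = - \frac{483179410260}{293657}$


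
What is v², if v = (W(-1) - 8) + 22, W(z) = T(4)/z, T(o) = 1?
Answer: 169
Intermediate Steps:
W(z) = 1/z
v = 13 (v = (1/(-1) - 8) + 22 = (-1 - 8) + 22 = -9 + 22 = 13)
v² = 13² = 169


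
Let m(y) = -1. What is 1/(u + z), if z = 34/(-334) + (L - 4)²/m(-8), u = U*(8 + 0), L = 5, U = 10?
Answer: 167/13176 ≈ 0.012675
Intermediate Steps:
u = 80 (u = 10*(8 + 0) = 10*8 = 80)
z = -184/167 (z = 34/(-334) + (5 - 4)²/(-1) = 34*(-1/334) + 1²*(-1) = -17/167 + 1*(-1) = -17/167 - 1 = -184/167 ≈ -1.1018)
1/(u + z) = 1/(80 - 184/167) = 1/(13176/167) = 167/13176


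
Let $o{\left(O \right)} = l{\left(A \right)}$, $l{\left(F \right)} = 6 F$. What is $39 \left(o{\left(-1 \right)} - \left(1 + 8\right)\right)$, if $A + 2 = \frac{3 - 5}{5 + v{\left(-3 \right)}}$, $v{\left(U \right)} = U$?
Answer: $-1053$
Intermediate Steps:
$A = -3$ ($A = -2 + \frac{3 - 5}{5 - 3} = -2 - \frac{2}{2} = -2 - 1 = -3$)
$o{\left(O \right)} = -18$ ($o{\left(O \right)} = 6 \left(-3\right) = -18$)
$39 \left(o{\left(-1 \right)} - \left(1 + 8\right)\right) = 39 \left(-18 - \left(1 + 8\right)\right) = 39 \left(-18 - 9\right) = 39 \left(-27\right) = -1053$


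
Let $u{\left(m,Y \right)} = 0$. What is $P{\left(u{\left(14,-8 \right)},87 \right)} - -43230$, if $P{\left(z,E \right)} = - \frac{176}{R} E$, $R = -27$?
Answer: $\frac{394174}{9} \approx 43797.0$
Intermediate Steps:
$P{\left(z,E \right)} = \frac{176 E}{27}$ ($P{\left(z,E \right)} = - \frac{176}{-27} E = \left(-176\right) \left(- \frac{1}{27}\right) E = \frac{176 E}{27}$)
$P{\left(u{\left(14,-8 \right)},87 \right)} - -43230 = \frac{176}{27} \cdot 87 - -43230 = \frac{5104}{9} + 43230 = \frac{394174}{9}$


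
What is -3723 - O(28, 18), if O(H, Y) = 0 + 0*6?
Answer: -3723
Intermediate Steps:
O(H, Y) = 0 (O(H, Y) = 0 + 0 = 0)
-3723 - O(28, 18) = -3723 - 1*0 = -3723 + 0 = -3723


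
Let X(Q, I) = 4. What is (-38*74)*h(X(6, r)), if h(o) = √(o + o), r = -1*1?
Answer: -5624*√2 ≈ -7953.5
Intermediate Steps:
r = -1
h(o) = √2*√o (h(o) = √(2*o) = √2*√o)
(-38*74)*h(X(6, r)) = (-38*74)*(√2*√4) = -2812*√2*2 = -5624*√2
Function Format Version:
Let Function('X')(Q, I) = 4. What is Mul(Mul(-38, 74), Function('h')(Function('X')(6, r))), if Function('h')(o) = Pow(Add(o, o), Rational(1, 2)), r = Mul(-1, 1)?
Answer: Mul(-5624, Pow(2, Rational(1, 2))) ≈ -7953.5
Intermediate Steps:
r = -1
Function('h')(o) = Mul(Pow(2, Rational(1, 2)), Pow(o, Rational(1, 2))) (Function('h')(o) = Pow(Mul(2, o), Rational(1, 2)) = Mul(Pow(2, Rational(1, 2)), Pow(o, Rational(1, 2))))
Mul(Mul(-38, 74), Function('h')(Function('X')(6, r))) = Mul(Mul(-38, 74), Mul(Pow(2, Rational(1, 2)), Pow(4, Rational(1, 2)))) = Mul(-2812, Mul(Pow(2, Rational(1, 2)), 2)) = Mul(-2812, Mul(2, Pow(2, Rational(1, 2)))) = Mul(-5624, Pow(2, Rational(1, 2)))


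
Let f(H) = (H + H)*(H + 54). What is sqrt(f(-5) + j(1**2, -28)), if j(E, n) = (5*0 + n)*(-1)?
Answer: I*sqrt(462) ≈ 21.494*I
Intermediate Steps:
j(E, n) = -n (j(E, n) = (0 + n)*(-1) = n*(-1) = -n)
f(H) = 2*H*(54 + H) (f(H) = (2*H)*(54 + H) = 2*H*(54 + H))
sqrt(f(-5) + j(1**2, -28)) = sqrt(2*(-5)*(54 - 5) - 1*(-28)) = sqrt(2*(-5)*49 + 28) = sqrt(-490 + 28) = sqrt(-462) = I*sqrt(462)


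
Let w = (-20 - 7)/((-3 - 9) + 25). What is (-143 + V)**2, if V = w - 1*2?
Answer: 3655744/169 ≈ 21632.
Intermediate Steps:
w = -27/13 (w = -27/(-12 + 25) = -27/13 ≈ -2.0769)
V = -53/13 (V = -27/13 - 1*2 = -27/13 - 2 = -53/13 ≈ -4.0769)
(-143 + V)**2 = (-143 - 53/13)**2 = (-1912/13)**2 = 3655744/169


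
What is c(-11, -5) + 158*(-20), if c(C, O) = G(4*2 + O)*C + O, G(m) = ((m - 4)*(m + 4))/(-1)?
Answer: -3242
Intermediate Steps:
G(m) = -(-4 + m)*(4 + m) (G(m) = ((-4 + m)*(4 + m))*(-1) = -(-4 + m)*(4 + m))
c(C, O) = O + C*(16 - (8 + O)²) (c(C, O) = (16 - (4*2 + O)²)*C + O = (16 - (8 + O)²)*C + O = C*(16 - (8 + O)²) + O = O + C*(16 - (8 + O)²))
c(-11, -5) + 158*(-20) = (-5 - 1*(-11)*(-16 + (8 - 5)²)) + 158*(-20) = (-5 - 1*(-11)*(-16 + 3²)) - 3160 = (-5 - 1*(-11)*(-16 + 9)) - 3160 = (-5 - 1*(-11)*(-7)) - 3160 = (-5 - 77) - 3160 = -82 - 3160 = -3242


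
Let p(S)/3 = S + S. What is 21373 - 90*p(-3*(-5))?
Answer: 13273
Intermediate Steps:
p(S) = 6*S (p(S) = 3*(S + S) = 3*(2*S) = 6*S)
21373 - 90*p(-3*(-5)) = 21373 - 90*6*(-3*(-5)) = 21373 - 90*6*15 = 21373 - 90*90 = 21373 - 1*8100 = 21373 - 8100 = 13273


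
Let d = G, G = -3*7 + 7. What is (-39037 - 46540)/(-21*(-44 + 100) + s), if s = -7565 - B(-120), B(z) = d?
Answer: 85577/8727 ≈ 9.8060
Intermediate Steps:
G = -14 (G = -21 + 7 = -14)
d = -14
B(z) = -14
s = -7551 (s = -7565 - 1*(-14) = -7565 + 14 = -7551)
(-39037 - 46540)/(-21*(-44 + 100) + s) = (-39037 - 46540)/(-21*(-44 + 100) - 7551) = -85577/(-21*56 - 7551) = -85577/(-1176 - 7551) = -85577/(-8727) = -85577*(-1/8727) = 85577/8727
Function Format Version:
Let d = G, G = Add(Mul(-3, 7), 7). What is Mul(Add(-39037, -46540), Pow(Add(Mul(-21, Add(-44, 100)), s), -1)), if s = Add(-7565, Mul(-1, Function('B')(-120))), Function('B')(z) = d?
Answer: Rational(85577, 8727) ≈ 9.8060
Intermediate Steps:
G = -14 (G = Add(-21, 7) = -14)
d = -14
Function('B')(z) = -14
s = -7551 (s = Add(-7565, Mul(-1, -14)) = Add(-7565, 14) = -7551)
Mul(Add(-39037, -46540), Pow(Add(Mul(-21, Add(-44, 100)), s), -1)) = Mul(Add(-39037, -46540), Pow(Add(Mul(-21, Add(-44, 100)), -7551), -1)) = Mul(-85577, Pow(Add(Mul(-21, 56), -7551), -1)) = Mul(-85577, Pow(Add(-1176, -7551), -1)) = Mul(-85577, Pow(-8727, -1)) = Mul(-85577, Rational(-1, 8727)) = Rational(85577, 8727)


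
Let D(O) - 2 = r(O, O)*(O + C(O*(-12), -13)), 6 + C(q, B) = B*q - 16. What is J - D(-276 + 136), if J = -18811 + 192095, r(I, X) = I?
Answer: -2906998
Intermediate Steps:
C(q, B) = -22 + B*q (C(q, B) = -6 + (B*q - 16) = -6 + (-16 + B*q) = -22 + B*q)
J = 173284
D(O) = 2 + O*(-22 + 157*O) (D(O) = 2 + O*(O + (-22 - 13*O*(-12))) = 2 + O*(O + (-22 - (-156)*O)) = 2 + O*(O + (-22 + 156*O)) = 2 + O*(-22 + 157*O))
J - D(-276 + 136) = 173284 - (2 - 22*(-276 + 136) + 157*(-276 + 136)²) = 173284 - (2 - 22*(-140) + 157*(-140)²) = 173284 - (2 + 3080 + 157*19600) = 173284 - (2 + 3080 + 3077200) = 173284 - 1*3080282 = 173284 - 3080282 = -2906998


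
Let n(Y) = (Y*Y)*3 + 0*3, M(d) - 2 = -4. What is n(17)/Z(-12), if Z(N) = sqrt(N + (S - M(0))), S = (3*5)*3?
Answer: 867*sqrt(35)/35 ≈ 146.55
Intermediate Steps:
M(d) = -2 (M(d) = 2 - 4 = -2)
S = 45 (S = 15*3 = 45)
n(Y) = 3*Y**2 (n(Y) = Y**2*3 + 0 = 3*Y**2 + 0 = 3*Y**2)
Z(N) = sqrt(47 + N) (Z(N) = sqrt(N + (45 - 1*(-2))) = sqrt(N + (45 + 2)) = sqrt(N + 47) = sqrt(47 + N))
n(17)/Z(-12) = (3*17**2)/(sqrt(47 - 12)) = (3*289)/(sqrt(35)) = 867*(sqrt(35)/35) = 867*sqrt(35)/35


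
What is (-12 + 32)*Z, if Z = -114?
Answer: -2280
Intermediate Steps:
(-12 + 32)*Z = (-12 + 32)*(-114) = 20*(-114) = -2280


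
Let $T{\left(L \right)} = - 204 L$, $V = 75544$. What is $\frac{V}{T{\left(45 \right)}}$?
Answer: $- \frac{18886}{2295} \approx -8.2292$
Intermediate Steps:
$\frac{V}{T{\left(45 \right)}} = \frac{75544}{\left(-204\right) 45} = \frac{75544}{-9180} = 75544 \left(- \frac{1}{9180}\right) = - \frac{18886}{2295}$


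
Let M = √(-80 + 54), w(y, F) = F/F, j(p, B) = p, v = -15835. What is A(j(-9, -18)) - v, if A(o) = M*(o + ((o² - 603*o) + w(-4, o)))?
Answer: 15835 + 5500*I*√26 ≈ 15835.0 + 28045.0*I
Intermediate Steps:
w(y, F) = 1
M = I*√26 (M = √(-26) = I*√26 ≈ 5.099*I)
A(o) = I*√26*(1 + o² - 602*o) (A(o) = (I*√26)*(o + ((o² - 603*o) + 1)) = (I*√26)*(o + (1 + o² - 603*o)) = (I*√26)*(1 + o² - 602*o) = I*√26*(1 + o² - 602*o))
A(j(-9, -18)) - v = I*√26*(1 + (-9)² - 602*(-9)) - 1*(-15835) = I*√26*(1 + 81 + 5418) + 15835 = I*√26*5500 + 15835 = 5500*I*√26 + 15835 = 15835 + 5500*I*√26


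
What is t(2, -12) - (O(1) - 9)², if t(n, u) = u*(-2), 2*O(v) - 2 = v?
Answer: -129/4 ≈ -32.250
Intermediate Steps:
O(v) = 1 + v/2
t(n, u) = -2*u
t(2, -12) - (O(1) - 9)² = -2*(-12) - ((1 + (½)*1) - 9)² = 24 - ((1 + ½) - 9)² = 24 - (3/2 - 9)² = 24 - (-15/2)² = 24 - 1*225/4 = 24 - 225/4 = -129/4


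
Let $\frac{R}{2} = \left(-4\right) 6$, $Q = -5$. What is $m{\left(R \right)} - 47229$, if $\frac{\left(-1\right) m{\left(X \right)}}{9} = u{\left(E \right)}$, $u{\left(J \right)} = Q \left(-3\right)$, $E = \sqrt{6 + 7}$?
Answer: $-47364$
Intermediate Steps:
$R = -48$ ($R = 2 \left(\left(-4\right) 6\right) = 2 \left(-24\right) = -48$)
$E = \sqrt{13} \approx 3.6056$
$u{\left(J \right)} = 15$ ($u{\left(J \right)} = \left(-5\right) \left(-3\right) = 15$)
$m{\left(X \right)} = -135$ ($m{\left(X \right)} = \left(-9\right) 15 = -135$)
$m{\left(R \right)} - 47229 = -135 - 47229 = -47364$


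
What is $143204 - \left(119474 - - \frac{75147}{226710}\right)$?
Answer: $\frac{1793251051}{75570} \approx 23730.0$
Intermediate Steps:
$143204 - \left(119474 - - \frac{75147}{226710}\right) = 143204 - \left(119474 - \left(-75147\right) \frac{1}{226710}\right) = 143204 - \left(119474 - - \frac{25049}{75570}\right) = 143204 - \left(119474 + \frac{25049}{75570}\right) = 143204 - \frac{9028675229}{75570} = \frac{1793251051}{75570}$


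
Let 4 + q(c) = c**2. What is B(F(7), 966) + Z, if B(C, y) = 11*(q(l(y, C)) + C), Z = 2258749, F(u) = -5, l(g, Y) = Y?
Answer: 2258925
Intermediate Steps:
q(c) = -4 + c**2
B(C, y) = -44 + 11*C + 11*C**2 (B(C, y) = 11*((-4 + C**2) + C) = 11*(-4 + C + C**2) = -44 + 11*C + 11*C**2)
B(F(7), 966) + Z = (-44 + 11*(-5) + 11*(-5)**2) + 2258749 = (-44 - 55 + 11*25) + 2258749 = (-44 - 55 + 275) + 2258749 = 176 + 2258749 = 2258925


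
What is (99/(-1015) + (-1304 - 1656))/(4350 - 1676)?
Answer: -3004499/2714110 ≈ -1.1070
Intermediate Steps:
(99/(-1015) + (-1304 - 1656))/(4350 - 1676) = (99*(-1/1015) - 2960)/2674 = (-99/1015 - 2960)*(1/2674) = -3004499/1015*1/2674 = -3004499/2714110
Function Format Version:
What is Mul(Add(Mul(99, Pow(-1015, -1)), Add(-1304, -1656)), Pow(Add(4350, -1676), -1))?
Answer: Rational(-3004499, 2714110) ≈ -1.1070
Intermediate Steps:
Mul(Add(Mul(99, Pow(-1015, -1)), Add(-1304, -1656)), Pow(Add(4350, -1676), -1)) = Mul(Add(Mul(99, Rational(-1, 1015)), -2960), Pow(2674, -1)) = Mul(Add(Rational(-99, 1015), -2960), Rational(1, 2674)) = Mul(Rational(-3004499, 1015), Rational(1, 2674)) = Rational(-3004499, 2714110)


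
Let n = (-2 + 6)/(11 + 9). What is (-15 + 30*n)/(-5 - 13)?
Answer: ½ ≈ 0.50000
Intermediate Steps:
n = ⅕ (n = 4/20 = 4*(1/20) = ⅕ ≈ 0.20000)
(-15 + 30*n)/(-5 - 13) = (-15 + 30*(⅕))/(-5 - 13) = (-15 + 6)/(-18) = -1/18*(-9) = ½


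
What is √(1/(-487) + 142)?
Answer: √33677511/487 ≈ 11.916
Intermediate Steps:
√(1/(-487) + 142) = √(-1/487 + 142) = √(69153/487) = √33677511/487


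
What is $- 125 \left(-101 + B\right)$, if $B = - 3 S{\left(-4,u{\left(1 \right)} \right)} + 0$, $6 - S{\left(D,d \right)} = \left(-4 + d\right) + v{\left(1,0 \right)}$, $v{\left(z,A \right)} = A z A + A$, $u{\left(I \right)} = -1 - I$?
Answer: $17125$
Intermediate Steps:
$v{\left(z,A \right)} = A + z A^{2}$ ($v{\left(z,A \right)} = z A^{2} + A = A + z A^{2}$)
$S{\left(D,d \right)} = 10 - d$ ($S{\left(D,d \right)} = 6 - \left(\left(-4 + d\right) + 0 \left(1 + 0 \cdot 1\right)\right) = 6 - \left(\left(-4 + d\right) + 0 \left(1 + 0\right)\right) = 6 - \left(\left(-4 + d\right) + 0 \cdot 1\right) = 6 - \left(\left(-4 + d\right) + 0\right) = 6 - \left(-4 + d\right) = 10 - d$)
$B = -36$ ($B = - 3 \left(10 - \left(-1 - 1\right)\right) + 0 = - 3 \left(10 - -2\right) + 0 = - 3 \left(10 + 2\right) + 0 = \left(-3\right) 12 + 0 = -36 + 0 = -36$)
$- 125 \left(-101 + B\right) = - 125 \left(-101 - 36\right) = \left(-125\right) \left(-137\right) = 17125$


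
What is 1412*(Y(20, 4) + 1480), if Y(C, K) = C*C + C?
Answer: 2682800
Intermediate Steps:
Y(C, K) = C + C² (Y(C, K) = C² + C = C + C²)
1412*(Y(20, 4) + 1480) = 1412*(20*(1 + 20) + 1480) = 1412*(20*21 + 1480) = 1412*(420 + 1480) = 1412*1900 = 2682800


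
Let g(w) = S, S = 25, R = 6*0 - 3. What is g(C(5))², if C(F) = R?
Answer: 625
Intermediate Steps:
R = -3 (R = 0 - 3 = -3)
C(F) = -3
g(w) = 25
g(C(5))² = 25² = 625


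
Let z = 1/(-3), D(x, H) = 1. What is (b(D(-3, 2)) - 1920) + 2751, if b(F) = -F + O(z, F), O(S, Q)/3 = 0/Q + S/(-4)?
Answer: 3321/4 ≈ 830.25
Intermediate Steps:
z = -⅓ ≈ -0.33333
O(S, Q) = -3*S/4 (O(S, Q) = 3*(0/Q + S/(-4)) = 3*(0 + S*(-¼)) = 3*(0 - S/4) = 3*(-S/4) = -3*S/4)
b(F) = ¼ - F (b(F) = -F - ¾*(-⅓) = -F + ¼ = ¼ - F)
(b(D(-3, 2)) - 1920) + 2751 = ((¼ - 1*1) - 1920) + 2751 = ((¼ - 1) - 1920) + 2751 = (-¾ - 1920) + 2751 = -7683/4 + 2751 = 3321/4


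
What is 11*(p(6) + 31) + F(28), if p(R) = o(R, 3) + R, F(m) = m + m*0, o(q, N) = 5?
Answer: 490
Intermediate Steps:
F(m) = m (F(m) = m + 0 = m)
p(R) = 5 + R
11*(p(6) + 31) + F(28) = 11*((5 + 6) + 31) + 28 = 11*(11 + 31) + 28 = 11*42 + 28 = 462 + 28 = 490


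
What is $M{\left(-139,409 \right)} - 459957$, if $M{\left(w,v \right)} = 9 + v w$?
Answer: $-516799$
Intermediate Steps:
$M{\left(-139,409 \right)} - 459957 = \left(9 + 409 \left(-139\right)\right) - 459957 = \left(9 - 56851\right) - 459957 = -56842 - 459957 = -516799$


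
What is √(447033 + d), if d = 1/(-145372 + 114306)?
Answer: √8804692230218/4438 ≈ 668.61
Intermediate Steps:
d = -1/31066 (d = 1/(-31066) = -1/31066 ≈ -3.2190e-5)
√(447033 + d) = √(447033 - 1/31066) = √(13887527177/31066) = √8804692230218/4438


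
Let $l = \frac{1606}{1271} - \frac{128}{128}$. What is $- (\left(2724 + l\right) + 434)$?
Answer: $- \frac{4014153}{1271} \approx -3158.3$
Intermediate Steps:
$l = \frac{335}{1271}$ ($l = 1606 \cdot \frac{1}{1271} - 1 = \frac{1606}{1271} - 1 = \frac{335}{1271} \approx 0.26357$)
$- (\left(2724 + l\right) + 434) = - (\left(2724 + \frac{335}{1271}\right) + 434) = - (\frac{3462539}{1271} + 434) = \left(-1\right) \frac{4014153}{1271} = - \frac{4014153}{1271}$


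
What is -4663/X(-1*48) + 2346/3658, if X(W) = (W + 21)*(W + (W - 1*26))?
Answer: -4664765/6024726 ≈ -0.77427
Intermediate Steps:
X(W) = (-26 + 2*W)*(21 + W) (X(W) = (21 + W)*(W + (W - 26)) = (21 + W)*(W + (-26 + W)) = (21 + W)*(-26 + 2*W) = (-26 + 2*W)*(21 + W))
-4663/X(-1*48) + 2346/3658 = -4663/(-546 + 2*(-1*48)² + 16*(-1*48)) + 2346/3658 = -4663/(-546 + 2*(-48)² + 16*(-48)) + 2346*(1/3658) = -4663/(-546 + 2*2304 - 768) + 1173/1829 = -4663/(-546 + 4608 - 768) + 1173/1829 = -4663/3294 + 1173/1829 = -4664765/6024726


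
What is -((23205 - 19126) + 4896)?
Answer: -8975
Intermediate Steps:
-((23205 - 19126) + 4896) = -(4079 + 4896) = -1*8975 = -8975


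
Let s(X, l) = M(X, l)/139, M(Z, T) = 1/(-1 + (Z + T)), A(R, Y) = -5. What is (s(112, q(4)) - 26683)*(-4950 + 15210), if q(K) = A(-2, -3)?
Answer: -2016845756730/7367 ≈ -2.7377e+8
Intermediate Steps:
q(K) = -5
M(Z, T) = 1/(-1 + T + Z) (M(Z, T) = 1/(-1 + (T + Z)) = 1/(-1 + T + Z))
s(X, l) = 1/(139*(-1 + X + l)) (s(X, l) = 1/((-1 + l + X)*139) = (1/139)/(-1 + X + l) = 1/(139*(-1 + X + l)))
(s(112, q(4)) - 26683)*(-4950 + 15210) = (1/(139*(-1 + 112 - 5)) - 26683)*(-4950 + 15210) = ((1/139)/106 - 26683)*10260 = ((1/139)*(1/106) - 26683)*10260 = (1/14734 - 26683)*10260 = -393147321/14734*10260 = -2016845756730/7367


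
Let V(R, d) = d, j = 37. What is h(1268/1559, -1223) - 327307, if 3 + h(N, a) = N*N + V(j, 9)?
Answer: -795497253957/2430481 ≈ -3.2730e+5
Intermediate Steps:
h(N, a) = 6 + N² (h(N, a) = -3 + (N*N + 9) = -3 + (N² + 9) = -3 + (9 + N²) = 6 + N²)
h(1268/1559, -1223) - 327307 = (6 + (1268/1559)²) - 327307 = (6 + 1607824/2430481) - 327307 = 16190710/2430481 - 327307 = -795497253957/2430481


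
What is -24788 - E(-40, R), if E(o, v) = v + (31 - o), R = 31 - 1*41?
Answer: -24849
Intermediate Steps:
R = -10 (R = 31 - 41 = -10)
E(o, v) = 31 + v - o
-24788 - E(-40, R) = -24788 - (31 - 10 - 1*(-40)) = -24788 - (31 - 10 + 40) = -24788 - 1*61 = -24788 - 61 = -24849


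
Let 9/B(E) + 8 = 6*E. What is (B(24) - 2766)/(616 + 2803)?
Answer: -376167/464984 ≈ -0.80899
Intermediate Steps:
B(E) = 9/(-8 + 6*E)
(B(24) - 2766)/(616 + 2803) = (9/(2*(-4 + 3*24)) - 2766)/(616 + 2803) = (9/(2*(-4 + 72)) - 2766)/3419 = ((9/2)/68 - 2766)*(1/3419) = ((9/2)*(1/68) - 2766)*(1/3419) = (9/136 - 2766)*(1/3419) = -376167/136*1/3419 = -376167/464984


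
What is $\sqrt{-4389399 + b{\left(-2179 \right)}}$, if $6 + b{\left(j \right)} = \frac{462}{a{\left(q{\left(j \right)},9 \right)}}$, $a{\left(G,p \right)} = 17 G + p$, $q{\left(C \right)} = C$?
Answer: $\frac{2 i \sqrt{376259017452618}}{18517} \approx 2095.1 i$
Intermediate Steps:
$a{\left(G,p \right)} = p + 17 G$
$b{\left(j \right)} = -6 + \frac{462}{9 + 17 j}$
$\sqrt{-4389399 + b{\left(-2179 \right)}} = \sqrt{-4389399 + \frac{102 \left(4 - -2179\right)}{9 + 17 \left(-2179\right)}} = \sqrt{-4389399 + \frac{102 \left(4 + 2179\right)}{9 - 37043}} = \sqrt{-4389399 + 102 \frac{1}{-37034} \cdot 2183} = \sqrt{-4389399 + 102 \left(- \frac{1}{37034}\right) 2183} = \sqrt{-4389399 - \frac{111333}{18517}} = \sqrt{- \frac{81278612616}{18517}} = \frac{2 i \sqrt{376259017452618}}{18517}$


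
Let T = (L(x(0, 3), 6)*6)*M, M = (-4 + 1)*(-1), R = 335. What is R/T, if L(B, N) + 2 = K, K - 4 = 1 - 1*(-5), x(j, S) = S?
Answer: 335/144 ≈ 2.3264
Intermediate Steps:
K = 10 (K = 4 + (1 - 1*(-5)) = 4 + (1 + 5) = 4 + 6 = 10)
L(B, N) = 8 (L(B, N) = -2 + 10 = 8)
M = 3 (M = -3*(-1) = 3)
T = 144 (T = (8*6)*3 = 48*3 = 144)
R/T = 335/144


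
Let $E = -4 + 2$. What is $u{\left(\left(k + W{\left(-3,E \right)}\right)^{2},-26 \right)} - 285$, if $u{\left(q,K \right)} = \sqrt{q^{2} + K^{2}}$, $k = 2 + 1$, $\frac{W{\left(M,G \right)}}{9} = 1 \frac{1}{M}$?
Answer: $-259$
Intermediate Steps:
$E = -2$
$W{\left(M,G \right)} = \frac{9}{M}$ ($W{\left(M,G \right)} = 9 \cdot 1 \frac{1}{M} = \frac{9}{M}$)
$k = 3$
$u{\left(q,K \right)} = \sqrt{K^{2} + q^{2}}$
$u{\left(\left(k + W{\left(-3,E \right)}\right)^{2},-26 \right)} - 285 = \sqrt{\left(-26\right)^{2} + \left(\left(3 + \frac{9}{-3}\right)^{2}\right)^{2}} - 285 = \sqrt{676 + \left(\left(3 + 9 \left(- \frac{1}{3}\right)\right)^{2}\right)^{2}} - 285 = \sqrt{676 + \left(\left(3 - 3\right)^{2}\right)^{2}} - 285 = \sqrt{676 + \left(0^{2}\right)^{2}} - 285 = \sqrt{676 + 0^{2}} - 285 = \sqrt{676 + 0} - 285 = \sqrt{676} - 285 = 26 - 285 = -259$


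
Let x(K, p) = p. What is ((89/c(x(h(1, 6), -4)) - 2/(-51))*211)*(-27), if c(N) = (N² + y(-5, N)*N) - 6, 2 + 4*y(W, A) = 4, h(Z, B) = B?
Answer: -8649945/136 ≈ -63603.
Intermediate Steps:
y(W, A) = ½ (y(W, A) = -½ + (¼)*4 = -½ + 1 = ½)
c(N) = -6 + N² + N/2 (c(N) = (N² + N/2) - 6 = -6 + N² + N/2)
((89/c(x(h(1, 6), -4)) - 2/(-51))*211)*(-27) = ((89/(-6 + (-4)² + (½)*(-4)) - 2/(-51))*211)*(-27) = ((89/(-6 + 16 - 2) - 2*(-1/51))*211)*(-27) = ((89/8 + 2/51)*211)*(-27) = ((4555/408)*211)*(-27) = (961105/408)*(-27) = -8649945/136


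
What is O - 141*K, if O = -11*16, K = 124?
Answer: -17660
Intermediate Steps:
O = -176
O - 141*K = -176 - 141*124 = -176 - 17484 = -17660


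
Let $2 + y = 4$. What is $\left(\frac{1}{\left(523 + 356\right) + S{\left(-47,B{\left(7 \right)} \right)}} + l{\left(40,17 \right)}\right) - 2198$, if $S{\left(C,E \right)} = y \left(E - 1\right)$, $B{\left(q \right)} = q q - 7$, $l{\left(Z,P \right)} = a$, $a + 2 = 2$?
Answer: $- \frac{2112277}{961} \approx -2198.0$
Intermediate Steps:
$y = 2$ ($y = -2 + 4 = 2$)
$a = 0$ ($a = -2 + 2 = 0$)
$l{\left(Z,P \right)} = 0$
$B{\left(q \right)} = -7 + q^{2}$ ($B{\left(q \right)} = q^{2} - 7 = -7 + q^{2}$)
$S{\left(C,E \right)} = -2 + 2 E$ ($S{\left(C,E \right)} = 2 \left(E - 1\right) = 2 \left(-1 + E\right) = -2 + 2 E$)
$\left(\frac{1}{\left(523 + 356\right) + S{\left(-47,B{\left(7 \right)} \right)}} + l{\left(40,17 \right)}\right) - 2198 = \left(\frac{1}{\left(523 + 356\right) - \left(2 - 2 \left(-7 + 7^{2}\right)\right)} + 0\right) - 2198 = \left(\frac{1}{879 - \left(2 - 2 \left(-7 + 49\right)\right)} + 0\right) - 2198 = \left(\frac{1}{879 + \left(-2 + 2 \cdot 42\right)} + 0\right) - 2198 = \left(\frac{1}{879 + \left(-2 + 84\right)} + 0\right) - 2198 = \left(\frac{1}{879 + 82} + 0\right) - 2198 = \left(\frac{1}{961} + 0\right) - 2198 = \frac{1}{961} - 2198 = - \frac{2112277}{961}$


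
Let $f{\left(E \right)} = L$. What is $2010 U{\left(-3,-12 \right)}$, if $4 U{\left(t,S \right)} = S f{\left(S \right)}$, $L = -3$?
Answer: $18090$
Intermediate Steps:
$f{\left(E \right)} = -3$
$U{\left(t,S \right)} = - \frac{3 S}{4}$ ($U{\left(t,S \right)} = \frac{S \left(-3\right)}{4} = \frac{\left(-3\right) S}{4} = - \frac{3 S}{4}$)
$2010 U{\left(-3,-12 \right)} = 2010 \left(\left(- \frac{3}{4}\right) \left(-12\right)\right) = 2010 \cdot 9 = 18090$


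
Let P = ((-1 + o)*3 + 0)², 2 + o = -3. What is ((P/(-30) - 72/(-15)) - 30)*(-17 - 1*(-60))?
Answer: -1548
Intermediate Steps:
o = -5 (o = -2 - 3 = -5)
P = 324 (P = ((-1 - 5)*3 + 0)² = (-6*3 + 0)² = (-18 + 0)² = (-18)² = 324)
((P/(-30) - 72/(-15)) - 30)*(-17 - 1*(-60)) = ((324/(-30) - 72/(-15)) - 30)*(-17 - 1*(-60)) = ((324*(-1/30) - 72*(-1/15)) - 30)*(-17 + 60) = ((-54/5 + 24/5) - 30)*43 = (-6 - 30)*43 = -36*43 = -1548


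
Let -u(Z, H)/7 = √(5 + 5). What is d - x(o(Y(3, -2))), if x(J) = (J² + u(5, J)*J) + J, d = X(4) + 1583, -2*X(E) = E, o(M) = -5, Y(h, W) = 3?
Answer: 1561 - 35*√10 ≈ 1450.3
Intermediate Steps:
u(Z, H) = -7*√10 (u(Z, H) = -7*√(5 + 5) = -7*√10)
X(E) = -E/2
d = 1581 (d = -½*4 + 1583 = -2 + 1583 = 1581)
x(J) = J + J² - 7*J*√10 (x(J) = (J² + (-7*√10)*J) + J = (J² - 7*J*√10) + J = J + J² - 7*J*√10)
d - x(o(Y(3, -2))) = 1581 - (-5)*(1 - 5 - 7*√10) = 1581 - (-5)*(-4 - 7*√10) = 1581 - (20 + 35*√10) = 1581 + (-20 - 35*√10) = 1561 - 35*√10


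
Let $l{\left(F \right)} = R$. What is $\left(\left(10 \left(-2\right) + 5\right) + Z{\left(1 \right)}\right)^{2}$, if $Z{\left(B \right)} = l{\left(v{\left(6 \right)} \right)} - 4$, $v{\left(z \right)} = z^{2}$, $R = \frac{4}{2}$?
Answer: $289$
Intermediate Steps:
$R = 2$ ($R = 4 \cdot \frac{1}{2} = 2$)
$l{\left(F \right)} = 2$
$Z{\left(B \right)} = -2$ ($Z{\left(B \right)} = 2 - 4 = -2$)
$\left(\left(10 \left(-2\right) + 5\right) + Z{\left(1 \right)}\right)^{2} = \left(\left(10 \left(-2\right) + 5\right) - 2\right)^{2} = \left(\left(-20 + 5\right) - 2\right)^{2} = \left(-15 - 2\right)^{2} = \left(-17\right)^{2} = 289$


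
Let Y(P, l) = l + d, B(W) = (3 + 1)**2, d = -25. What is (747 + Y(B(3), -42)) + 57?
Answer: 737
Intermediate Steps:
B(W) = 16 (B(W) = 4**2 = 16)
Y(P, l) = -25 + l (Y(P, l) = l - 25 = -25 + l)
(747 + Y(B(3), -42)) + 57 = (747 + (-25 - 42)) + 57 = (747 - 67) + 57 = 680 + 57 = 737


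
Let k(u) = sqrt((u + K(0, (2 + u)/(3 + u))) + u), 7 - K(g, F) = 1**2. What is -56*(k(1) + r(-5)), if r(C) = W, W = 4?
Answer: -224 - 112*sqrt(2) ≈ -382.39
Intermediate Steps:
K(g, F) = 6 (K(g, F) = 7 - 1*1**2 = 7 - 1*1 = 7 - 1 = 6)
r(C) = 4
k(u) = sqrt(6 + 2*u) (k(u) = sqrt((u + 6) + u) = sqrt((6 + u) + u) = sqrt(6 + 2*u))
-56*(k(1) + r(-5)) = -56*(sqrt(6 + 2*1) + 4) = -56*(sqrt(6 + 2) + 4) = -56*(sqrt(8) + 4) = -56*(2*sqrt(2) + 4) = -56*(4 + 2*sqrt(2)) = -224 - 112*sqrt(2)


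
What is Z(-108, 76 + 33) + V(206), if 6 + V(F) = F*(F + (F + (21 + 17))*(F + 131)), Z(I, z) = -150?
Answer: 16981248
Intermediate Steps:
V(F) = -6 + F*(F + (38 + F)*(131 + F)) (V(F) = -6 + F*(F + (F + (21 + 17))*(F + 131)) = -6 + F*(F + (F + 38)*(131 + F)) = -6 + F*(F + (38 + F)*(131 + F)))
Z(-108, 76 + 33) + V(206) = -150 + (-6 + 206³ + 170*206² + 4978*206) = -150 + (-6 + 8741816 + 170*42436 + 1025468) = -150 + (-6 + 8741816 + 7214120 + 1025468) = -150 + 16981398 = 16981248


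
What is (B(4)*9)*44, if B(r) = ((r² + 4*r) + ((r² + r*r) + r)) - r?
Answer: 25344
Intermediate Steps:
B(r) = 3*r² + 4*r (B(r) = ((r² + 4*r) + ((r² + r²) + r)) - r = ((r² + 4*r) + (2*r² + r)) - r = ((r² + 4*r) + (r + 2*r²)) - r = (3*r² + 5*r) - r = 3*r² + 4*r)
(B(4)*9)*44 = ((4*(4 + 3*4))*9)*44 = ((4*(4 + 12))*9)*44 = ((4*16)*9)*44 = (64*9)*44 = 576*44 = 25344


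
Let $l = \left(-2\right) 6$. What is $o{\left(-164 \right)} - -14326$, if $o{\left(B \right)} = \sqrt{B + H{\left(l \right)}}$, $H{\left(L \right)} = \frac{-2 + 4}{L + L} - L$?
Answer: $14326 + \frac{5 i \sqrt{219}}{6} \approx 14326.0 + 12.332 i$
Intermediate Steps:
$l = -12$
$H{\left(L \right)} = \frac{1}{L} - L$ ($H{\left(L \right)} = \frac{2}{2 L} - L = 2 \frac{1}{2 L} - L = \frac{1}{L} - L$)
$o{\left(B \right)} = \sqrt{\frac{143}{12} + B}$ ($o{\left(B \right)} = \sqrt{B + \left(\frac{1}{-12} - -12\right)} = \sqrt{B + \left(- \frac{1}{12} + 12\right)} = \sqrt{B + \frac{143}{12}} = \sqrt{\frac{143}{12} + B}$)
$o{\left(-164 \right)} - -14326 = \frac{\sqrt{429 + 36 \left(-164\right)}}{6} - -14326 = \frac{\sqrt{429 - 5904}}{6} + 14326 = \frac{\sqrt{-5475}}{6} + 14326 = \frac{5 i \sqrt{219}}{6} + 14326 = 14326 + \frac{5 i \sqrt{219}}{6}$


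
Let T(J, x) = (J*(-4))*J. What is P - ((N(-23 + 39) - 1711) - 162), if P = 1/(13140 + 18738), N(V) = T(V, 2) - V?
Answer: 92860615/31878 ≈ 2913.0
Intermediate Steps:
T(J, x) = -4*J**2 (T(J, x) = (-4*J)*J = -4*J**2)
N(V) = -V - 4*V**2 (N(V) = -4*V**2 - V = -V - 4*V**2)
P = 1/31878 ≈ 3.1370e-5
P - ((N(-23 + 39) - 1711) - 162) = 1/31878 - (((-23 + 39)*(-1 - 4*(-23 + 39)) - 1711) - 162) = 1/31878 - ((16*(-1 - 4*16) - 1711) - 162) = 1/31878 - ((16*(-1 - 64) - 1711) - 162) = 1/31878 - ((16*(-65) - 1711) - 162) = 1/31878 - ((-1040 - 1711) - 162) = 1/31878 - (-2751 - 162) = 1/31878 - 1*(-2913) = 1/31878 + 2913 = 92860615/31878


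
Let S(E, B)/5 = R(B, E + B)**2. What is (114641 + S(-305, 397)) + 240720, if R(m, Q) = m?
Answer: 1143406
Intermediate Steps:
S(E, B) = 5*B**2
(114641 + S(-305, 397)) + 240720 = (114641 + 5*397**2) + 240720 = (114641 + 5*157609) + 240720 = (114641 + 788045) + 240720 = 902686 + 240720 = 1143406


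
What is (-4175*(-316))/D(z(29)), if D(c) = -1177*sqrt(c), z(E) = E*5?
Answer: -263860*sqrt(145)/34133 ≈ -93.086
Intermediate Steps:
z(E) = 5*E
(-4175*(-316))/D(z(29)) = (-4175*(-316))/((-1177*sqrt(145))) = 1319300/((-1177*sqrt(145))) = 1319300*(-sqrt(145)/170665) = -263860*sqrt(145)/34133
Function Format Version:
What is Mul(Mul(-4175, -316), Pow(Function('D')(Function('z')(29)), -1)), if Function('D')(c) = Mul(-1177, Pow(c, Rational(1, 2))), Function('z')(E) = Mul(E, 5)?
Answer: Mul(Rational(-263860, 34133), Pow(145, Rational(1, 2))) ≈ -93.086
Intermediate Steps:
Function('z')(E) = Mul(5, E)
Mul(Mul(-4175, -316), Pow(Function('D')(Function('z')(29)), -1)) = Mul(Mul(-4175, -316), Pow(Mul(-1177, Pow(Mul(5, 29), Rational(1, 2))), -1)) = Mul(1319300, Pow(Mul(-1177, Pow(145, Rational(1, 2))), -1)) = Mul(1319300, Mul(Rational(-1, 170665), Pow(145, Rational(1, 2)))) = Mul(Rational(-263860, 34133), Pow(145, Rational(1, 2)))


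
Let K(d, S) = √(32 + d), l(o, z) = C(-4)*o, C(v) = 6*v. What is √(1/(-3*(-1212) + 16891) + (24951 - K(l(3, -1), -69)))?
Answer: √(10513296716806 - 842715458*I*√10)/20527 ≈ 157.96 - 0.02002*I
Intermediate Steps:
l(o, z) = -24*o (l(o, z) = (6*(-4))*o = -24*o)
√(1/(-3*(-1212) + 16891) + (24951 - K(l(3, -1), -69))) = √(1/(-3*(-1212) + 16891) + (24951 - √(32 - 24*3))) = √(1/(3636 + 16891) + (24951 - √(32 - 72))) = √(1/20527 + (24951 - √(-40))) = √(1/20527 + (24951 - 2*I*√10)) = √(512169178/20527 - 2*I*√10)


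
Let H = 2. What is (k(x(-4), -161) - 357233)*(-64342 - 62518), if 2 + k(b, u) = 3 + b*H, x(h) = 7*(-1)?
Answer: 45320227560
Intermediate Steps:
x(h) = -7
k(b, u) = 1 + 2*b (k(b, u) = -2 + (3 + b*2) = -2 + (3 + 2*b) = 1 + 2*b)
(k(x(-4), -161) - 357233)*(-64342 - 62518) = ((1 + 2*(-7)) - 357233)*(-64342 - 62518) = ((1 - 14) - 357233)*(-126860) = (-13 - 357233)*(-126860) = -357246*(-126860) = 45320227560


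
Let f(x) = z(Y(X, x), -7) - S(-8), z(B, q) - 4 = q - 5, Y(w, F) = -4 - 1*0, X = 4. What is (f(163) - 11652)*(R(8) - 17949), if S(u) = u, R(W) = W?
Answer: 209048532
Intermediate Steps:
Y(w, F) = -4 (Y(w, F) = -4 + 0 = -4)
z(B, q) = -1 + q (z(B, q) = 4 + (q - 5) = 4 + (-5 + q) = -1 + q)
f(x) = 0 (f(x) = (-1 - 7) - 1*(-8) = -8 + 8 = 0)
(f(163) - 11652)*(R(8) - 17949) = (0 - 11652)*(8 - 17949) = -11652*(-17941) = 209048532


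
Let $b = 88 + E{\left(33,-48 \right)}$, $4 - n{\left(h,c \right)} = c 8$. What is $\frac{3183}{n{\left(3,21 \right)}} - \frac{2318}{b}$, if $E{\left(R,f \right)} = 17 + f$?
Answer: $- \frac{29557}{492} \approx -60.075$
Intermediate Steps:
$n{\left(h,c \right)} = 4 - 8 c$ ($n{\left(h,c \right)} = 4 - c 8 = 4 - 8 c$)
$b = 57$ ($b = 88 + \left(17 - 48\right) = 88 - 31 = 57$)
$\frac{3183}{n{\left(3,21 \right)}} - \frac{2318}{b} = \frac{3183}{4 - 168} - \frac{2318}{57} = \frac{3183}{4 - 168} - \frac{122}{3} = \frac{3183}{-164} - \frac{122}{3} = 3183 \left(- \frac{1}{164}\right) - \frac{122}{3} = - \frac{3183}{164} - \frac{122}{3} = - \frac{29557}{492}$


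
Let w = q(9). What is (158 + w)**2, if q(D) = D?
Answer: 27889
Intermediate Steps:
w = 9
(158 + w)**2 = (158 + 9)**2 = 167**2 = 27889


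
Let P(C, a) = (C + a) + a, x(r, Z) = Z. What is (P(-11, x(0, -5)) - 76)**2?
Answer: 9409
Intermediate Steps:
P(C, a) = C + 2*a
(P(-11, x(0, -5)) - 76)**2 = ((-11 + 2*(-5)) - 76)**2 = ((-11 - 10) - 76)**2 = (-21 - 76)**2 = (-97)**2 = 9409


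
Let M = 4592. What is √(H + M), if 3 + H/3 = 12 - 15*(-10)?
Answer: √5069 ≈ 71.197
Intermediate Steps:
H = 477 (H = -9 + 3*(12 - 15*(-10)) = -9 + 3*(12 + 150) = -9 + 3*162 = -9 + 486 = 477)
√(H + M) = √(477 + 4592) = √5069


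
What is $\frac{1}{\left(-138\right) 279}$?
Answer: $- \frac{1}{38502} \approx -2.5973 \cdot 10^{-5}$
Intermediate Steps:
$\frac{1}{\left(-138\right) 279} = \frac{1}{-38502} = - \frac{1}{38502}$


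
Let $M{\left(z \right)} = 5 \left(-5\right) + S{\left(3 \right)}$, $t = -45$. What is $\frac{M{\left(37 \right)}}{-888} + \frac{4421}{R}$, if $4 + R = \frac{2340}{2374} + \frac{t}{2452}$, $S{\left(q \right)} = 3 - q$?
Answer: $- \frac{11426054157577}{7838083848} \approx -1457.8$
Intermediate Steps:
$M{\left(z \right)} = -25$ ($M{\left(z \right)} = 5 \left(-5\right) + \left(3 - 3\right) = -25 + \left(3 - 3\right) = -25 + 0 = -25$)
$R = - \frac{8826671}{2910524}$ ($R = -4 + \left(\frac{2340}{2374} - \frac{45}{2452}\right) = -4 + \left(2340 \cdot \frac{1}{2374} - \frac{45}{2452}\right) = -4 + \left(\frac{1170}{1187} - \frac{45}{2452}\right) = -4 + \frac{2815425}{2910524} = - \frac{8826671}{2910524} \approx -3.0327$)
$\frac{M{\left(37 \right)}}{-888} + \frac{4421}{R} = - \frac{25}{-888} + \frac{4421}{- \frac{8826671}{2910524}} = \left(-25\right) \left(- \frac{1}{888}\right) + 4421 \left(- \frac{2910524}{8826671}\right) = \frac{25}{888} - \frac{12867426604}{8826671} = - \frac{11426054157577}{7838083848}$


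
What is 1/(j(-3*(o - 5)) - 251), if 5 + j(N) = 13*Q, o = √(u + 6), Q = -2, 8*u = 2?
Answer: -1/282 ≈ -0.0035461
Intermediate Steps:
u = ¼ (u = (⅛)*2 = ¼ ≈ 0.25000)
o = 5/2 (o = √(¼ + 6) = √(25/4) = 5/2 ≈ 2.5000)
j(N) = -31 (j(N) = -5 + 13*(-2) = -5 - 26 = -31)
1/(j(-3*(o - 5)) - 251) = 1/(-31 - 251) = 1/(-282) = -1/282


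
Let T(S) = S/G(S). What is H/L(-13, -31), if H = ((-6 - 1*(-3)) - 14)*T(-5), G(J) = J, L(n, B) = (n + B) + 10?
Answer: 1/2 ≈ 0.50000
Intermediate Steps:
L(n, B) = 10 + B + n (L(n, B) = (B + n) + 10 = 10 + B + n)
T(S) = 1 (T(S) = S/S = 1)
H = -17 (H = ((-6 - 1*(-3)) - 14)*1 = ((-6 + 3) - 14)*1 = (-3 - 14)*1 = -17*1 = -17)
H/L(-13, -31) = -17/(10 - 31 - 13) = -17/(-34) = -17*(-1/34) = 1/2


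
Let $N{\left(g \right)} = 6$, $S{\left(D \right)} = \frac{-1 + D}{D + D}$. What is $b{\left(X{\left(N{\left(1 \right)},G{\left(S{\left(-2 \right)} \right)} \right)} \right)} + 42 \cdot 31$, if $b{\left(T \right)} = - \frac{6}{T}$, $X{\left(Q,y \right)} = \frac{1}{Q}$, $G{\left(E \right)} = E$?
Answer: $1266$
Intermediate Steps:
$S{\left(D \right)} = \frac{-1 + D}{2 D}$
$b{\left(X{\left(N{\left(1 \right)},G{\left(S{\left(-2 \right)} \right)} \right)} \right)} + 42 \cdot 31 = - \frac{6}{\frac{1}{6}} + 42 \cdot 31 = - 6 \frac{1}{\frac{1}{6}} + 1302 = \left(-6\right) 6 + 1302 = -36 + 1302 = 1266$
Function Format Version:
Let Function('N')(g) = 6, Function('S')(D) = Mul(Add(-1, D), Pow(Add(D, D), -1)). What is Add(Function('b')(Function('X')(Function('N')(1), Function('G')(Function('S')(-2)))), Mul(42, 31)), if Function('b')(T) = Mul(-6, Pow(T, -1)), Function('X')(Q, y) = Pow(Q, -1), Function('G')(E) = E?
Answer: 1266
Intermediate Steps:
Function('S')(D) = Mul(Rational(1, 2), Pow(D, -1), Add(-1, D)) (Function('S')(D) = Mul(Add(-1, D), Pow(Mul(2, D), -1)) = Mul(Add(-1, D), Mul(Rational(1, 2), Pow(D, -1))) = Mul(Rational(1, 2), Pow(D, -1), Add(-1, D)))
Add(Function('b')(Function('X')(Function('N')(1), Function('G')(Function('S')(-2)))), Mul(42, 31)) = Add(Mul(-6, Pow(Pow(6, -1), -1)), Mul(42, 31)) = Add(Mul(-6, Pow(Rational(1, 6), -1)), 1302) = Add(Mul(-6, 6), 1302) = Add(-36, 1302) = 1266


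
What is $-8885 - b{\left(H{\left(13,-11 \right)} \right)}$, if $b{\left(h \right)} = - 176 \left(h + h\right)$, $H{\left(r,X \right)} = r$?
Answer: $-4309$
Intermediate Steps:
$b{\left(h \right)} = - 352 h$ ($b{\left(h \right)} = - 176 \cdot 2 h = - 352 h$)
$-8885 - b{\left(H{\left(13,-11 \right)} \right)} = -8885 - \left(-352\right) 13 = -8885 - -4576 = -8885 + 4576 = -4309$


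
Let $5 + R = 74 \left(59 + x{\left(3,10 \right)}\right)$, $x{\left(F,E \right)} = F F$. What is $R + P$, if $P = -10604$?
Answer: $-5577$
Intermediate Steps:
$x{\left(F,E \right)} = F^{2}$
$R = 5027$ ($R = -5 + 74 \left(59 + 3^{2}\right) = -5 + 74 \left(59 + 9\right) = -5 + 74 \cdot 68 = -5 + 5032 = 5027$)
$R + P = 5027 - 10604 = -5577$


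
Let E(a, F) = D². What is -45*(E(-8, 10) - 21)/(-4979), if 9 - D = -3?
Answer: 5535/4979 ≈ 1.1117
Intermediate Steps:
D = 12 (D = 9 - 1*(-3) = 9 + 3 = 12)
E(a, F) = 144 (E(a, F) = 12² = 144)
-45*(E(-8, 10) - 21)/(-4979) = -45*(144 - 21)/(-4979) = -45*123*(-1)/4979 = -5535*(-1)/4979 = -1*(-5535/4979) = 5535/4979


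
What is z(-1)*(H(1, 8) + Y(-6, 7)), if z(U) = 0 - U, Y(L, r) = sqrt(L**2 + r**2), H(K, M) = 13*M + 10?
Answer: 114 + sqrt(85) ≈ 123.22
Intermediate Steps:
H(K, M) = 10 + 13*M
z(U) = -U
z(-1)*(H(1, 8) + Y(-6, 7)) = (-1*(-1))*((10 + 13*8) + sqrt((-6)**2 + 7**2)) = 1*((10 + 104) + sqrt(36 + 49)) = 1*(114 + sqrt(85)) = 114 + sqrt(85)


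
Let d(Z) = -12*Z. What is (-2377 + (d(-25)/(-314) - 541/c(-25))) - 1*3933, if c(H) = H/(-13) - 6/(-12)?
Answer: -64630022/9891 ≈ -6534.2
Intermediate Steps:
c(H) = ½ - H/13 (c(H) = H*(-1/13) - 6*(-1/12) = -H/13 + ½ = ½ - H/13)
(-2377 + (d(-25)/(-314) - 541/c(-25))) - 1*3933 = (-2377 + (-12*(-25)/(-314) - 541/(½ - 1/13*(-25)))) - 1*3933 = (-2377 + (300*(-1/314) - 541/(½ + 25/13))) - 3933 = (-2377 + (-150/157 - 541/63/26)) - 3933 = (-2377 + (-150/157 - 541*26/63)) - 3933 = (-2377 + (-150/157 - 14066/63)) - 3933 = (-2377 - 2217812/9891) - 3933 = -25728719/9891 - 3933 = -64630022/9891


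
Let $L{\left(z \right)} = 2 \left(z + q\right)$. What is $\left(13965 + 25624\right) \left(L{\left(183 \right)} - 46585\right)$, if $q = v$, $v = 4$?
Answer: $-1829447279$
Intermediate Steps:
$q = 4$
$L{\left(z \right)} = 8 + 2 z$ ($L{\left(z \right)} = 2 \left(z + 4\right) = 2 \left(4 + z\right) = 8 + 2 z$)
$\left(13965 + 25624\right) \left(L{\left(183 \right)} - 46585\right) = \left(13965 + 25624\right) \left(\left(8 + 2 \cdot 183\right) - 46585\right) = 39589 \left(\left(8 + 366\right) - 46585\right) = 39589 \left(374 - 46585\right) = 39589 \left(-46211\right) = -1829447279$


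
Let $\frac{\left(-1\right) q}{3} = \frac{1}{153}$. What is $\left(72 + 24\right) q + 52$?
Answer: $\frac{852}{17} \approx 50.118$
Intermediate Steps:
$q = - \frac{1}{51}$ ($q = - \frac{3}{153} = \left(-3\right) \frac{1}{153} = - \frac{1}{51} \approx -0.019608$)
$\left(72 + 24\right) q + 52 = \left(72 + 24\right) \left(- \frac{1}{51}\right) + 52 = 96 \left(- \frac{1}{51}\right) + 52 = - \frac{32}{17} + 52 = \frac{852}{17}$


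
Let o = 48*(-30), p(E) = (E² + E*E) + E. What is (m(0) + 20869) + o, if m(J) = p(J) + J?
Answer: 19429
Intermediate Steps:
p(E) = E + 2*E² (p(E) = (E² + E²) + E = 2*E² + E = E + 2*E²)
o = -1440
m(J) = J + J*(1 + 2*J) (m(J) = J*(1 + 2*J) + J = J + J*(1 + 2*J))
(m(0) + 20869) + o = (2*0*(1 + 0) + 20869) - 1440 = (2*0*1 + 20869) - 1440 = (0 + 20869) - 1440 = 20869 - 1440 = 19429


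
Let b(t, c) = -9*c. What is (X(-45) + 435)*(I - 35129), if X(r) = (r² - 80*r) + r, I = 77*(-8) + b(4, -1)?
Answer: -214952040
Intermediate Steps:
I = -607 (I = 77*(-8) - 9*(-1) = -616 + 9 = -607)
X(r) = r² - 79*r
(X(-45) + 435)*(I - 35129) = (-45*(-79 - 45) + 435)*(-607 - 35129) = (-45*(-124) + 435)*(-35736) = (5580 + 435)*(-35736) = 6015*(-35736) = -214952040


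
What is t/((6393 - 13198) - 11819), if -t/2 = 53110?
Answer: 26555/4656 ≈ 5.7034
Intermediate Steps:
t = -106220 (t = -2*53110 = -106220)
t/((6393 - 13198) - 11819) = -106220/((6393 - 13198) - 11819) = -106220/(-6805 - 11819) = -106220/(-18624) = -106220*(-1/18624) = 26555/4656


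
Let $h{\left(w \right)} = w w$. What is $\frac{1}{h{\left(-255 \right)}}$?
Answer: $\frac{1}{65025} \approx 1.5379 \cdot 10^{-5}$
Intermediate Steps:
$h{\left(w \right)} = w^{2}$
$\frac{1}{h{\left(-255 \right)}} = \frac{1}{\left(-255\right)^{2}} = \frac{1}{65025}$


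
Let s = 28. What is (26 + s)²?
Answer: 2916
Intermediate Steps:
(26 + s)² = (26 + 28)² = 54² = 2916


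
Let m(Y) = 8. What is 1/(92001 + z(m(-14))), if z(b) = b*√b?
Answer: 92001/8464183489 - 16*√2/8464183489 ≈ 1.0867e-5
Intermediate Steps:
z(b) = b^(3/2)
1/(92001 + z(m(-14))) = 1/(92001 + 8^(3/2)) = 1/(92001 + 16*√2)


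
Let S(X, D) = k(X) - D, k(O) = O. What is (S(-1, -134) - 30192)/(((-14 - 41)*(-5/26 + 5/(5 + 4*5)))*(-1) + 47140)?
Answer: -781534/1225651 ≈ -0.63765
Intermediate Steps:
S(X, D) = X - D
(S(-1, -134) - 30192)/(((-14 - 41)*(-5/26 + 5/(5 + 4*5)))*(-1) + 47140) = ((-1 - 1*(-134)) - 30192)/(((-14 - 41)*(-5/26 + 5/(5 + 4*5)))*(-1) + 47140) = ((-1 + 134) - 30192)/(-55*(-5*1/26 + 5/(5 + 20))*(-1) + 47140) = (133 - 30192)/(-55*(-5/26 + 5/25)*(-1) + 47140) = -30059/(-55*(-5/26 + 5*(1/25))*(-1) + 47140) = -30059/(-55*(-5/26 + ⅕)*(-1) + 47140) = -30059/(-55*1/130*(-1) + 47140) = -30059/(-11/26*(-1) + 47140) = -30059/(11/26 + 47140) = -30059/1225651/26 = -30059*26/1225651 = -781534/1225651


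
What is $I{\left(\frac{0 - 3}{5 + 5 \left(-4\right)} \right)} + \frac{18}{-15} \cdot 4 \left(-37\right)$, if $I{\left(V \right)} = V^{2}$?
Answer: $\frac{4441}{25} \approx 177.64$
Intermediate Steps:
$I{\left(\frac{0 - 3}{5 + 5 \left(-4\right)} \right)} + \frac{18}{-15} \cdot 4 \left(-37\right) = \left(\frac{0 - 3}{5 + 5 \left(-4\right)}\right)^{2} + \frac{18}{-15} \cdot 4 \left(-37\right) = \left(- \frac{3}{5 - 20}\right)^{2} + 18 \left(- \frac{1}{15}\right) 4 \left(-37\right) = \left(- \frac{3}{-15}\right)^{2} + \left(- \frac{6}{5}\right) 4 \left(-37\right) = \left(\left(-3\right) \left(- \frac{1}{15}\right)\right)^{2} - - \frac{888}{5} = \left(\frac{1}{5}\right)^{2} + \frac{888}{5} = \frac{1}{25} + \frac{888}{5} = \frac{4441}{25}$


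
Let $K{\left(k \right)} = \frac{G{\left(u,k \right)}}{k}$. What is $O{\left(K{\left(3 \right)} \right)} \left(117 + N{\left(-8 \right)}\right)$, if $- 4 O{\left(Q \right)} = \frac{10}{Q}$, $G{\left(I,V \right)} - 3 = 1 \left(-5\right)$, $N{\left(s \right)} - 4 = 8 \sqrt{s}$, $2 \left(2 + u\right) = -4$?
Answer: $\frac{1815}{4} + 60 i \sqrt{2} \approx 453.75 + 84.853 i$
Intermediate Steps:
$u = -4$ ($u = -2 + \frac{1}{2} \left(-4\right) = -2 - 2 = -4$)
$N{\left(s \right)} = 4 + 8 \sqrt{s}$
$G{\left(I,V \right)} = -2$ ($G{\left(I,V \right)} = 3 + 1 \left(-5\right) = 3 - 5 = -2$)
$K{\left(k \right)} = - \frac{2}{k}$
$O{\left(Q \right)} = - \frac{5}{2 Q}$ ($O{\left(Q \right)} = - \frac{10 \frac{1}{Q}}{4} = - \frac{5}{2 Q}$)
$O{\left(K{\left(3 \right)} \right)} \left(117 + N{\left(-8 \right)}\right) = - \frac{5}{2 \left(- \frac{2}{3}\right)} \left(117 + \left(4 + 8 \sqrt{-8}\right)\right) = - \frac{5}{2 \left(\left(-2\right) \frac{1}{3}\right)} \left(117 + \left(4 + 8 \cdot 2 i \sqrt{2}\right)\right) = - \frac{5}{2 \left(- \frac{2}{3}\right)} \left(117 + \left(4 + 16 i \sqrt{2}\right)\right) = \left(- \frac{5}{2}\right) \left(- \frac{3}{2}\right) \left(121 + 16 i \sqrt{2}\right) = \frac{15 \left(121 + 16 i \sqrt{2}\right)}{4} = \frac{1815}{4} + 60 i \sqrt{2}$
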